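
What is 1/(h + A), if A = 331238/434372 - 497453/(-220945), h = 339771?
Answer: 47986160770/16304450463500883 ≈ 2.9431e-6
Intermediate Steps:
A = 144632517213/47986160770 (A = 331238*(1/434372) - 497453*(-1/220945) = 165619/217186 + 497453/220945 = 144632517213/47986160770 ≈ 3.0140)
1/(h + A) = 1/(339771 + 144632517213/47986160770) = 1/(16304450463500883/47986160770) = 47986160770/16304450463500883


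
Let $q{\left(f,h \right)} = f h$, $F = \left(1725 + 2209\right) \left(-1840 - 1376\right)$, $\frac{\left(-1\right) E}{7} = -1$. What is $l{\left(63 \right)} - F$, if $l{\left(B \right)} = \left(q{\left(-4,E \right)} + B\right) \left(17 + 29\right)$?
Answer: $12653354$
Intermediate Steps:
$E = 7$ ($E = \left(-7\right) \left(-1\right) = 7$)
$F = -12651744$ ($F = 3934 \left(-3216\right) = -12651744$)
$l{\left(B \right)} = -1288 + 46 B$ ($l{\left(B \right)} = \left(\left(-4\right) 7 + B\right) \left(17 + 29\right) = \left(-28 + B\right) 46 = -1288 + 46 B$)
$l{\left(63 \right)} - F = \left(-1288 + 46 \cdot 63\right) - -12651744 = \left(-1288 + 2898\right) + 12651744 = 1610 + 12651744 = 12653354$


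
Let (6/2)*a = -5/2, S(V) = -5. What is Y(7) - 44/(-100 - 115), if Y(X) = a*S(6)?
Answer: 5639/1290 ≈ 4.3713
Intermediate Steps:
a = -⅚ (a = (-5/2)/3 = (-5*½)/3 = (⅓)*(-5/2) = -⅚ ≈ -0.83333)
Y(X) = 25/6 (Y(X) = -⅚*(-5) = 25/6)
Y(7) - 44/(-100 - 115) = 25/6 - 44/(-100 - 115) = 25/6 - 44/(-215) = 25/6 - 44*(-1/215) = 25/6 + 44/215 = 5639/1290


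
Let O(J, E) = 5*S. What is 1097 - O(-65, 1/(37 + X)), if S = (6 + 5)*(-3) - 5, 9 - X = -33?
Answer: 1287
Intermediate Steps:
X = 42 (X = 9 - 1*(-33) = 9 + 33 = 42)
S = -38 (S = 11*(-3) - 5 = -33 - 5 = -38)
O(J, E) = -190 (O(J, E) = 5*(-38) = -190)
1097 - O(-65, 1/(37 + X)) = 1097 - 1*(-190) = 1097 + 190 = 1287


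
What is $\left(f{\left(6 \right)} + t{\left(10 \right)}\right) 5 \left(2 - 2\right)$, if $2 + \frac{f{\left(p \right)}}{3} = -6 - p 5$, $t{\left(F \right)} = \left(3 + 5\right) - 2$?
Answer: $0$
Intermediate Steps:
$t{\left(F \right)} = 6$ ($t{\left(F \right)} = 8 - 2 = 6$)
$f{\left(p \right)} = -24 - 15 p$ ($f{\left(p \right)} = -6 + 3 \left(-6 - p 5\right) = -6 + 3 \left(-6 - 5 p\right) = -6 - \left(18 + 15 p\right) = -24 - 15 p$)
$\left(f{\left(6 \right)} + t{\left(10 \right)}\right) 5 \left(2 - 2\right) = \left(\left(-24 - 90\right) + 6\right) 5 \left(2 - 2\right) = \left(\left(-24 - 90\right) + 6\right) 5 \cdot 0 = \left(-114 + 6\right) 0 = \left(-108\right) 0 = 0$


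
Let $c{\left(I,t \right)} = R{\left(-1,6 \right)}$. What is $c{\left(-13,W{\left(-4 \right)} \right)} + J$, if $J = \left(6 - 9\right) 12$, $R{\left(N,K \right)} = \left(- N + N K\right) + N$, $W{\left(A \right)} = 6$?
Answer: $-42$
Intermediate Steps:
$R{\left(N,K \right)} = K N$ ($R{\left(N,K \right)} = \left(- N + K N\right) + N = K N$)
$c{\left(I,t \right)} = -6$ ($c{\left(I,t \right)} = 6 \left(-1\right) = -6$)
$J = -36$ ($J = \left(-3\right) 12 = -36$)
$c{\left(-13,W{\left(-4 \right)} \right)} + J = -6 - 36 = -42$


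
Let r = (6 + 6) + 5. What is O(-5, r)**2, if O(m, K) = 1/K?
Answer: 1/289 ≈ 0.0034602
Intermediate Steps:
r = 17 (r = 12 + 5 = 17)
O(-5, r)**2 = (1/17)**2 = 1/289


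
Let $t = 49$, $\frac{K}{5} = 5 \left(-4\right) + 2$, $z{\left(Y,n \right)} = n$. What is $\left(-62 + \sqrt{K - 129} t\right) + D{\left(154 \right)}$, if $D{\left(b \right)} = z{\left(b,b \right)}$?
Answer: $92 + 49 i \sqrt{219} \approx 92.0 + 725.13 i$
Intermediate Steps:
$K = -90$ ($K = 5 \left(5 \left(-4\right) + 2\right) = 5 \left(-20 + 2\right) = 5 \left(-18\right) = -90$)
$D{\left(b \right)} = b$
$\left(-62 + \sqrt{K - 129} t\right) + D{\left(154 \right)} = \left(-62 + \sqrt{-90 - 129} \cdot 49\right) + 154 = \left(-62 + \sqrt{-219} \cdot 49\right) + 154 = \left(-62 + i \sqrt{219} \cdot 49\right) + 154 = \left(-62 + 49 i \sqrt{219}\right) + 154 = 92 + 49 i \sqrt{219}$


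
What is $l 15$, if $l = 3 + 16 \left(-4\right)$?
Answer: $-915$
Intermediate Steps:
$l = -61$ ($l = 3 - 64 = -61$)
$l 15 = \left(-61\right) 15 = -915$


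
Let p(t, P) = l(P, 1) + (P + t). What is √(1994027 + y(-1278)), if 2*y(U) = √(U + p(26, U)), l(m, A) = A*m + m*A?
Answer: √(7976108 + 2*I*√5086)/2 ≈ 1412.1 + 0.012626*I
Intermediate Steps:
l(m, A) = 2*A*m (l(m, A) = A*m + A*m = 2*A*m)
p(t, P) = t + 3*P (p(t, P) = 2*1*P + (P + t) = 2*P + (P + t) = t + 3*P)
y(U) = √(26 + 4*U)/2 (y(U) = √(U + (26 + 3*U))/2 = √(26 + 4*U)/2)
√(1994027 + y(-1278)) = √(1994027 + √(26 + 4*(-1278))/2) = √(1994027 + √(26 - 5112)/2) = √(1994027 + √(-5086)/2) = √(1994027 + (I*√5086)/2) = √(1994027 + I*√5086/2)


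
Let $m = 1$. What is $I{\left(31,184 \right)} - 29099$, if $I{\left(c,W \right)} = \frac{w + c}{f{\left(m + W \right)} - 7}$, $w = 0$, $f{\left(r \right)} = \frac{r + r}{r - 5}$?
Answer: $- \frac{2590369}{89} \approx -29105.0$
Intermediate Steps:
$f{\left(r \right)} = \frac{2 r}{-5 + r}$
$I{\left(c,W \right)} = \frac{c}{-7 + \frac{2 \left(1 + W\right)}{-4 + W}}$ ($I{\left(c,W \right)} = \frac{0 + c}{\frac{2 \left(1 + W\right)}{-5 + \left(1 + W\right)} - 7} = \frac{c}{\frac{2 \left(1 + W\right)}{-4 + W} - 7} = \frac{c}{-7 + \frac{2 \left(1 + W\right)}{-4 + W}}$)
$I{\left(31,184 \right)} - 29099 = \frac{1}{5} \cdot 31 \frac{1}{6 - 184} \left(-4 + 184\right) - 29099 = \frac{1}{5} \cdot 31 \frac{1}{6 - 184} \cdot 180 - 29099 = \frac{1}{5} \cdot 31 \frac{1}{-178} \cdot 180 - 29099 = \frac{1}{5} \cdot 31 \left(- \frac{1}{178}\right) 180 - 29099 = - \frac{558}{89} - 29099 = - \frac{2590369}{89}$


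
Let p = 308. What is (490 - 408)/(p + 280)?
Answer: 41/294 ≈ 0.13946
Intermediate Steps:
(490 - 408)/(p + 280) = (490 - 408)/(308 + 280) = 82/588 = 82*(1/588) = 41/294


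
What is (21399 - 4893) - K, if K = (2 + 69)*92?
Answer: 9974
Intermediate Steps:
K = 6532 (K = 71*92 = 6532)
(21399 - 4893) - K = (21399 - 4893) - 1*6532 = 16506 - 6532 = 9974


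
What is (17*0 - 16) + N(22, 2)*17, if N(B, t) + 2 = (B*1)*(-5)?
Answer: -1920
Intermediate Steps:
N(B, t) = -2 - 5*B (N(B, t) = -2 + (B*1)*(-5) = -2 + B*(-5) = -2 - 5*B)
(17*0 - 16) + N(22, 2)*17 = (17*0 - 16) + (-2 - 5*22)*17 = (0 - 16) + (-2 - 110)*17 = -16 - 112*17 = -16 - 1904 = -1920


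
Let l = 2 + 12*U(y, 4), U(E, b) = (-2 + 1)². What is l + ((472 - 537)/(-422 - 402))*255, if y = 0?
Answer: 28111/824 ≈ 34.115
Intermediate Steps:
U(E, b) = 1 (U(E, b) = (-1)² = 1)
l = 14 (l = 2 + 12*1 = 2 + 12 = 14)
l + ((472 - 537)/(-422 - 402))*255 = 14 + ((472 - 537)/(-422 - 402))*255 = 14 - 65/(-824)*255 = 14 - 65*(-1/824)*255 = 14 + (65/824)*255 = 14 + 16575/824 = 28111/824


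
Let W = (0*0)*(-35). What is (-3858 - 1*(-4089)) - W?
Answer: 231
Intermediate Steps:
W = 0 (W = 0*(-35) = 0)
(-3858 - 1*(-4089)) - W = (-3858 - 1*(-4089)) - 1*0 = (-3858 + 4089) + 0 = 231 + 0 = 231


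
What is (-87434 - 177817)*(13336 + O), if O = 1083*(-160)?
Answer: 42425305944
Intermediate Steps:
O = -173280
(-87434 - 177817)*(13336 + O) = (-87434 - 177817)*(13336 - 173280) = -265251*(-159944) = 42425305944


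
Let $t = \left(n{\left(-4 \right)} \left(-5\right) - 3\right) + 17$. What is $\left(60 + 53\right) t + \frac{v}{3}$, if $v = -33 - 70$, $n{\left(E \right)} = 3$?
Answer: $- \frac{442}{3} \approx -147.33$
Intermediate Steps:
$v = -103$
$t = -1$ ($t = \left(3 \left(-5\right) - 3\right) + 17 = \left(-15 - 3\right) + 17 = -18 + 17 = -1$)
$\left(60 + 53\right) t + \frac{v}{3} = \left(60 + 53\right) \left(-1\right) - \frac{103}{3} = 113 \left(-1\right) - \frac{103}{3} = -113 - \frac{103}{3} = - \frac{442}{3}$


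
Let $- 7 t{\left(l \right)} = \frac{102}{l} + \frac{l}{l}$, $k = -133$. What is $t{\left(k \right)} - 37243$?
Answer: $- \frac{34673264}{931} \approx -37243.0$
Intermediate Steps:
$t{\left(l \right)} = - \frac{1}{7} - \frac{102}{7 l}$ ($t{\left(l \right)} = - \frac{\frac{102}{l} + \frac{l}{l}}{7} = - \frac{\frac{102}{l} + 1}{7} = - \frac{1 + \frac{102}{l}}{7} = - \frac{1}{7} - \frac{102}{7 l}$)
$t{\left(k \right)} - 37243 = \frac{-102 - -133}{7 \left(-133\right)} - 37243 = \frac{1}{7} \left(- \frac{1}{133}\right) \left(-102 + 133\right) - 37243 = \frac{1}{7} \left(- \frac{1}{133}\right) 31 - 37243 = - \frac{31}{931} - 37243 = - \frac{34673264}{931}$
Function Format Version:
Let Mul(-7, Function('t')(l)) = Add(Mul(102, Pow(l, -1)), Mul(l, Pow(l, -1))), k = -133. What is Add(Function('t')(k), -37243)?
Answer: Rational(-34673264, 931) ≈ -37243.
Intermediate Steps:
Function('t')(l) = Add(Rational(-1, 7), Mul(Rational(-102, 7), Pow(l, -1))) (Function('t')(l) = Mul(Rational(-1, 7), Add(Mul(102, Pow(l, -1)), Mul(l, Pow(l, -1)))) = Mul(Rational(-1, 7), Add(Mul(102, Pow(l, -1)), 1)) = Mul(Rational(-1, 7), Add(1, Mul(102, Pow(l, -1)))) = Add(Rational(-1, 7), Mul(Rational(-102, 7), Pow(l, -1))))
Add(Function('t')(k), -37243) = Add(Mul(Rational(1, 7), Pow(-133, -1), Add(-102, Mul(-1, -133))), -37243) = Add(Mul(Rational(1, 7), Rational(-1, 133), Add(-102, 133)), -37243) = Add(Mul(Rational(1, 7), Rational(-1, 133), 31), -37243) = Add(Rational(-31, 931), -37243) = Rational(-34673264, 931)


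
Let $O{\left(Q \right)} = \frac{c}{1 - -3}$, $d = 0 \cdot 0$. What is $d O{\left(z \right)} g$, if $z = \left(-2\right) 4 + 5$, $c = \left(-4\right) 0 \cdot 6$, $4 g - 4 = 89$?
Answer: $0$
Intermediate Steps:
$g = \frac{93}{4}$ ($g = 1 + \frac{1}{4} \cdot 89 = 1 + \frac{89}{4} = \frac{93}{4} \approx 23.25$)
$c = 0$ ($c = 0 \cdot 6 = 0$)
$z = -3$ ($z = -8 + 5 = -3$)
$d = 0$
$O{\left(Q \right)} = 0$ ($O{\left(Q \right)} = \frac{0}{1 - -3} = \frac{0}{1 + 3} = \frac{0}{4} = 0 \cdot \frac{1}{4} = 0$)
$d O{\left(z \right)} g = 0 \cdot 0 \cdot \frac{93}{4} = 0 \cdot \frac{93}{4} = 0$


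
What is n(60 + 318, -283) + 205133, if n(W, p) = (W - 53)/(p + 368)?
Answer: 3487326/17 ≈ 2.0514e+5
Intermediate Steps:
n(W, p) = (-53 + W)/(368 + p)
n(60 + 318, -283) + 205133 = (-53 + (60 + 318))/(368 - 283) + 205133 = (-53 + 378)/85 + 205133 = (1/85)*325 + 205133 = 65/17 + 205133 = 3487326/17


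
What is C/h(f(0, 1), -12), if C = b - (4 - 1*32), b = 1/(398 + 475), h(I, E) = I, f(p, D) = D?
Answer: 24445/873 ≈ 28.001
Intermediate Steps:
b = 1/873 ≈ 0.0011455
C = 24445/873 (C = 1/873 - (4 - 1*32) = 1/873 - (4 - 32) = 1/873 - 1*(-28) = 1/873 + 28 = 24445/873 ≈ 28.001)
C/h(f(0, 1), -12) = (24445/873)/1 = (24445/873)*1 = 24445/873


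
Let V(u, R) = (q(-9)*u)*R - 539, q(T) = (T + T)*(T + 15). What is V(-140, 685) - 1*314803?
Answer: 10041858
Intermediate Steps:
q(T) = 2*T*(15 + T) (q(T) = (2*T)*(15 + T) = 2*T*(15 + T))
V(u, R) = -539 - 108*R*u (V(u, R) = ((2*(-9)*(15 - 9))*u)*R - 539 = ((2*(-9)*6)*u)*R - 539 = (-108*u)*R - 539 = -108*R*u - 539 = -539 - 108*R*u)
V(-140, 685) - 1*314803 = (-539 - 108*685*(-140)) - 1*314803 = (-539 + 10357200) - 314803 = 10356661 - 314803 = 10041858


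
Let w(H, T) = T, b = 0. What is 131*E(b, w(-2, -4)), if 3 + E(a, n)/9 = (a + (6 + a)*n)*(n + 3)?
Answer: 24759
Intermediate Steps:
E(a, n) = -27 + 9*(3 + n)*(a + n*(6 + a)) (E(a, n) = -27 + 9*((a + (6 + a)*n)*(n + 3)) = -27 + 9*((a + n*(6 + a))*(3 + n)) = -27 + 9*((3 + n)*(a + n*(6 + a))) = -27 + 9*(3 + n)*(a + n*(6 + a)))
131*E(b, w(-2, -4)) = 131*(-27 + 27*0 + 54*(-4)**2 + 162*(-4) + 9*0*(-4)**2 + 36*0*(-4)) = 131*(-27 + 0 + 54*16 - 648 + 9*0*16 + 0) = 131*(-27 + 0 + 864 - 648 + 0 + 0) = 131*189 = 24759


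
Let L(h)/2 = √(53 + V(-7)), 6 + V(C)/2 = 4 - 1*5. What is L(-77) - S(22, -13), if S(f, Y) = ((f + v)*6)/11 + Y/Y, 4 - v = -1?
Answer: -173/11 + 2*√39 ≈ -3.2373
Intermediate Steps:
V(C) = -14 (V(C) = -12 + 2*(4 - 1*5) = -12 + 2*(4 - 5) = -12 + 2*(-1) = -12 - 2 = -14)
v = 5 (v = 4 - 1*(-1) = 4 + 1 = 5)
L(h) = 2*√39 (L(h) = 2*√(53 - 14) = 2*√39)
S(f, Y) = 41/11 + 6*f/11 (S(f, Y) = ((f + 5)*6)/11 + Y/Y = ((5 + f)*6)*(1/11) + 1 = (30 + 6*f)*(1/11) + 1 = (30/11 + 6*f/11) + 1 = 41/11 + 6*f/11)
L(-77) - S(22, -13) = 2*√39 - (41/11 + (6/11)*22) = 2*√39 - (41/11 + 12) = 2*√39 - 1*173/11 = 2*√39 - 173/11 = -173/11 + 2*√39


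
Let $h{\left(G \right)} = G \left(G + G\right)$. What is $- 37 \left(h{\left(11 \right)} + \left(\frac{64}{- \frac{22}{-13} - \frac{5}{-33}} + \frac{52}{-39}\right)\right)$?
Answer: $- \frac{24178390}{2373} \approx -10189.0$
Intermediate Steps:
$h{\left(G \right)} = 2 G^{2}$ ($h{\left(G \right)} = G 2 G = 2 G^{2}$)
$- 37 \left(h{\left(11 \right)} + \left(\frac{64}{- \frac{22}{-13} - \frac{5}{-33}} + \frac{52}{-39}\right)\right) = - 37 \left(2 \cdot 11^{2} + \left(\frac{64}{- \frac{22}{-13} - \frac{5}{-33}} + \frac{52}{-39}\right)\right) = - 37 \left(2 \cdot 121 + \left(\frac{64}{\left(-22\right) \left(- \frac{1}{13}\right) - - \frac{5}{33}} + 52 \left(- \frac{1}{39}\right)\right)\right) = - 37 \left(242 - \left(\frac{4}{3} - \frac{64}{\frac{22}{13} + \frac{5}{33}}\right)\right) = - 37 \left(242 - \left(\frac{4}{3} - \frac{64}{\frac{791}{429}}\right)\right) = - 37 \left(242 + \left(64 \cdot \frac{429}{791} - \frac{4}{3}\right)\right) = - 37 \left(242 + \left(\frac{27456}{791} - \frac{4}{3}\right)\right) = - 37 \left(242 + \frac{79204}{2373}\right) = \left(-37\right) \frac{653470}{2373} = - \frac{24178390}{2373}$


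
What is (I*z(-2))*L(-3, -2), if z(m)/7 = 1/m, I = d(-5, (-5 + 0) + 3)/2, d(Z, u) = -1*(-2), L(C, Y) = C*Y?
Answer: -21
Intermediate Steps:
d(Z, u) = 2
I = 1 (I = 2/2 = 2*(½) = 1)
z(m) = 7/m
(I*z(-2))*L(-3, -2) = (1*(7/(-2)))*(-3*(-2)) = (1*(7*(-½)))*6 = (1*(-7/2))*6 = -7/2*6 = -21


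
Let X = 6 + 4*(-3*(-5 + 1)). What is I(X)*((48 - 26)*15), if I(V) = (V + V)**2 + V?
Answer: 3866940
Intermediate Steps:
X = 54 (X = 6 + 4*(-3*(-4)) = 6 + 4*12 = 6 + 48 = 54)
I(V) = V + 4*V**2 (I(V) = (2*V)**2 + V = 4*V**2 + V = V + 4*V**2)
I(X)*((48 - 26)*15) = (54*(1 + 4*54))*((48 - 26)*15) = (54*(1 + 216))*(22*15) = (54*217)*330 = 11718*330 = 3866940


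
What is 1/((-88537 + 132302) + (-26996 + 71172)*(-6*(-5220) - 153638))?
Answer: -1/5403476203 ≈ -1.8507e-10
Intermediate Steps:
1/((-88537 + 132302) + (-26996 + 71172)*(-6*(-5220) - 153638)) = 1/(43765 + 44176*(31320 - 153638)) = 1/(43765 + 44176*(-122318)) = 1/(43765 - 5403519968) = 1/(-5403476203) = -1/5403476203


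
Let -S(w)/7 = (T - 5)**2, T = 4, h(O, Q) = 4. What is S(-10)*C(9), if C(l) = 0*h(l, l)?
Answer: 0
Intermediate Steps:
C(l) = 0 (C(l) = 0*4 = 0)
S(w) = -7 (S(w) = -7*(4 - 5)**2 = -7*(-1)**2 = -7*1 = -7)
S(-10)*C(9) = -7*0 = 0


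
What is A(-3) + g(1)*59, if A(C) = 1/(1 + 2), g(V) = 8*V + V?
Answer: 1594/3 ≈ 531.33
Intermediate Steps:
g(V) = 9*V
A(C) = ⅓ (A(C) = 1/3 = ⅓)
A(-3) + g(1)*59 = ⅓ + (9*1)*59 = ⅓ + 9*59 = ⅓ + 531 = 1594/3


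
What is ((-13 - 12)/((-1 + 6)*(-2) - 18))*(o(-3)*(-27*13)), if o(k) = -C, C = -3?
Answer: -26325/28 ≈ -940.18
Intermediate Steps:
o(k) = 3 (o(k) = -1*(-3) = 3)
((-13 - 12)/((-1 + 6)*(-2) - 18))*(o(-3)*(-27*13)) = ((-13 - 12)/((-1 + 6)*(-2) - 18))*(3*(-27*13)) = (-25/(5*(-2) - 18))*(3*(-351)) = -25/(-10 - 18)*(-1053) = -25/(-28)*(-1053) = -25*(-1/28)*(-1053) = (25/28)*(-1053) = -26325/28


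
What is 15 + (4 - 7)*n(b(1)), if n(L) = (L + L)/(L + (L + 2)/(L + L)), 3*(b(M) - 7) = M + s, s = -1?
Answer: 1017/107 ≈ 9.5047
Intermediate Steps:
b(M) = 20/3 + M/3 (b(M) = 7 + (M - 1)/3 = 7 + (-1 + M)/3 = 7 + (-1/3 + M/3) = 20/3 + M/3)
n(L) = 2*L/(L + (2 + L)/(2*L)) (n(L) = (2*L)/(L + (2 + L)/((2*L))) = (2*L)/(L + (2 + L)*(1/(2*L))) = (2*L)/(L + (2 + L)/(2*L)) = 2*L/(L + (2 + L)/(2*L)))
15 + (4 - 7)*n(b(1)) = 15 + (4 - 7)*(4*(20/3 + (1/3)*1)**2/(2 + (20/3 + (1/3)*1) + 2*(20/3 + (1/3)*1)**2)) = 15 - 12*(20/3 + 1/3)**2/(2 + (20/3 + 1/3) + 2*(20/3 + 1/3)**2) = 15 - 12*7**2/(2 + 7 + 2*7**2) = 15 - 12*49/(2 + 7 + 2*49) = 15 - 12*49/(2 + 7 + 98) = 15 - 12*49/107 = 15 - 3*196/107 = 15 - 588/107 = 1017/107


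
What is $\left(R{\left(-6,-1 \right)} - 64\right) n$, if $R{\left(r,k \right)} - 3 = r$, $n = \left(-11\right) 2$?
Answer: $1474$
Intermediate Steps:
$n = -22$
$R{\left(r,k \right)} = 3 + r$
$\left(R{\left(-6,-1 \right)} - 64\right) n = \left(\left(3 - 6\right) - 64\right) \left(-22\right) = \left(-3 - 64\right) \left(-22\right) = \left(-67\right) \left(-22\right) = 1474$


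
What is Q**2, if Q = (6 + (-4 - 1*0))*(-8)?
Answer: 256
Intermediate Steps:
Q = -16 (Q = (6 + (-4 + 0))*(-8) = (6 - 4)*(-8) = 2*(-8) = -16)
Q**2 = (-16)**2 = 256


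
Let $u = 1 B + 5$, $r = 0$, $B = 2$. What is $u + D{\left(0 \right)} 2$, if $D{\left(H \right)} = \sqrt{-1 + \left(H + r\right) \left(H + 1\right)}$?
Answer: $7 + 2 i \approx 7.0 + 2.0 i$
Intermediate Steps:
$u = 7$ ($u = 1 \cdot 2 + 5 = 2 + 5 = 7$)
$D{\left(H \right)} = \sqrt{-1 + H \left(1 + H\right)}$ ($D{\left(H \right)} = \sqrt{-1 + \left(H + 0\right) \left(H + 1\right)} = \sqrt{-1 + H \left(1 + H\right)}$)
$u + D{\left(0 \right)} 2 = 7 + \sqrt{-1 + 0 + 0^{2}} \cdot 2 = 7 + \sqrt{-1 + 0 + 0} \cdot 2 = 7 + \sqrt{-1} \cdot 2 = 7 + i 2 = 7 + 2 i$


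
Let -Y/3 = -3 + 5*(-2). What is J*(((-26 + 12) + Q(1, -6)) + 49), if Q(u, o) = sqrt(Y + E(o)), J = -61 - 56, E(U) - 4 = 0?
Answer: -4095 - 117*sqrt(43) ≈ -4862.2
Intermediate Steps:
E(U) = 4 (E(U) = 4 + 0 = 4)
Y = 39 (Y = -3*(-3 + 5*(-2)) = -3*(-3 - 10) = -3*(-13) = 39)
J = -117
Q(u, o) = sqrt(43) (Q(u, o) = sqrt(39 + 4) = sqrt(43))
J*(((-26 + 12) + Q(1, -6)) + 49) = -117*(((-26 + 12) + sqrt(43)) + 49) = -117*((-14 + sqrt(43)) + 49) = -117*(35 + sqrt(43)) = -4095 - 117*sqrt(43)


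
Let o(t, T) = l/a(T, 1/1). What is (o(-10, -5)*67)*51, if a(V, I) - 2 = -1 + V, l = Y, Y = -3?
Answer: 10251/4 ≈ 2562.8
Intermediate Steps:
l = -3
a(V, I) = 1 + V (a(V, I) = 2 + (-1 + V) = 1 + V)
o(t, T) = -3/(1 + T)
(o(-10, -5)*67)*51 = (-3/(1 - 5)*67)*51 = (-3/(-4)*67)*51 = (-3*(-1/4)*67)*51 = ((3/4)*67)*51 = (201/4)*51 = 10251/4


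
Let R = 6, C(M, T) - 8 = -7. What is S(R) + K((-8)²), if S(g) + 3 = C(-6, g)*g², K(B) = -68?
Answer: -35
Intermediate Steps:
C(M, T) = 1 (C(M, T) = 8 - 7 = 1)
S(g) = -3 + g² (S(g) = -3 + 1*g² = -3 + g²)
S(R) + K((-8)²) = (-3 + 6²) - 68 = (-3 + 36) - 68 = 33 - 68 = -35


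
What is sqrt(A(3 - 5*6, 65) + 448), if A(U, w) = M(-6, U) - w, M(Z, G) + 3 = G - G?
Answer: 2*sqrt(95) ≈ 19.494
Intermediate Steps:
M(Z, G) = -3 (M(Z, G) = -3 + (G - G) = -3 + 0 = -3)
A(U, w) = -3 - w
sqrt(A(3 - 5*6, 65) + 448) = sqrt((-3 - 1*65) + 448) = sqrt((-3 - 65) + 448) = sqrt(-68 + 448) = sqrt(380) = 2*sqrt(95)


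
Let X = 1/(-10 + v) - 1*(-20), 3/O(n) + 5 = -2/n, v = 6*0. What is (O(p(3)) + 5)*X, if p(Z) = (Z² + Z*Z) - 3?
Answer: 6766/77 ≈ 87.870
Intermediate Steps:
v = 0
p(Z) = -3 + 2*Z² (p(Z) = (Z² + Z²) - 3 = 2*Z² - 3 = -3 + 2*Z²)
O(n) = 3/(-5 - 2/n)
X = 199/10 (X = 1/(-10 + 0) - 1*(-20) = 1/(-10) + 20 = -⅒ + 20 = 199/10 ≈ 19.900)
(O(p(3)) + 5)*X = (-3*(-3 + 2*3²)/(2 + 5*(-3 + 2*3²)) + 5)*(199/10) = (-3*(-3 + 2*9)/(2 + 5*(-3 + 2*9)) + 5)*(199/10) = (-3*(-3 + 18)/(2 + 5*(-3 + 18)) + 5)*(199/10) = (-3*15/(2 + 5*15) + 5)*(199/10) = (-3*15/(2 + 75) + 5)*(199/10) = (-3*15/77 + 5)*(199/10) = (-3*15*1/77 + 5)*(199/10) = (-45/77 + 5)*(199/10) = (340/77)*(199/10) = 6766/77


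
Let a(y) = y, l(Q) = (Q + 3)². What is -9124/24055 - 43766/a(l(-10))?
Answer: -1053238206/1178695 ≈ -893.56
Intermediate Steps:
l(Q) = (3 + Q)²
-9124/24055 - 43766/a(l(-10)) = -9124/24055 - 43766/(3 - 10)² = -9124*1/24055 - 43766/((-7)²) = -9124/24055 - 43766/49 = -1053238206/1178695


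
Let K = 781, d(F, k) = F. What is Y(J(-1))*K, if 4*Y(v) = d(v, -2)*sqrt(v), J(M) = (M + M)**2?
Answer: 1562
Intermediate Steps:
J(M) = 4*M**2 (J(M) = (2*M)**2 = 4*M**2)
Y(v) = v**(3/2)/4 (Y(v) = (v*sqrt(v))/4 = v**(3/2)/4)
Y(J(-1))*K = ((4*(-1)**2)**(3/2)/4)*781 = ((4*1)**(3/2)/4)*781 = (4**(3/2)/4)*781 = ((1/4)*8)*781 = 2*781 = 1562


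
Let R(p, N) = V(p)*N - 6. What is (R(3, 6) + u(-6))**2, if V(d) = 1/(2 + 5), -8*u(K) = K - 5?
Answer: 44521/3136 ≈ 14.197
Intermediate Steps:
u(K) = 5/8 - K/8 (u(K) = -(K - 5)/8 = -(-5 + K)/8 = 5/8 - K/8)
V(d) = 1/7
R(p, N) = -6 + N/7 (R(p, N) = N/7 - 6 = -6 + N/7)
(R(3, 6) + u(-6))**2 = ((-6 + (1/7)*6) + (5/8 - 1/8*(-6)))**2 = ((-6 + 6/7) + (5/8 + 3/4))**2 = (-36/7 + 11/8)**2 = (-211/56)**2 = 44521/3136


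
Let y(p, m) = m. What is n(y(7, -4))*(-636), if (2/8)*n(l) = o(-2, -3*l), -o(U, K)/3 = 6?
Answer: 45792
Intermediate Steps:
o(U, K) = -18 (o(U, K) = -3*6 = -18)
n(l) = -72 (n(l) = 4*(-18) = -72)
n(y(7, -4))*(-636) = -72*(-636) = 45792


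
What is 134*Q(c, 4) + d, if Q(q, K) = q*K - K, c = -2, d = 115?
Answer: -1493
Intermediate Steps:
Q(q, K) = -K + K*q (Q(q, K) = K*q - K = -K + K*q)
134*Q(c, 4) + d = 134*(4*(-1 - 2)) + 115 = 134*(4*(-3)) + 115 = 134*(-12) + 115 = -1608 + 115 = -1493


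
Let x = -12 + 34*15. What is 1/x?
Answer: 1/498 ≈ 0.0020080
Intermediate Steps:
x = 498 (x = -12 + 510 = 498)
1/x = 1/498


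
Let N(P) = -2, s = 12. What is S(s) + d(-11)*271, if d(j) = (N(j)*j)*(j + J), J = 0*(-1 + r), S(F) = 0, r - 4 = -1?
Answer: -65582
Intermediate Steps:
r = 3 (r = 4 - 1 = 3)
J = 0 (J = 0*(-1 + 3) = 0*2 = 0)
d(j) = -2*j² (d(j) = (-2*j)*(j + 0) = (-2*j)*j = -2*j²)
S(s) + d(-11)*271 = 0 - 2*(-11)²*271 = 0 - 2*121*271 = 0 - 242*271 = 0 - 65582 = -65582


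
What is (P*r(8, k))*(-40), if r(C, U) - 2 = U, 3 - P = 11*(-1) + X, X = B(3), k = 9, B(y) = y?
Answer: -4840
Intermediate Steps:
X = 3
P = 11 (P = 3 - (11*(-1) + 3) = 3 - (-11 + 3) = 3 - 1*(-8) = 3 + 8 = 11)
r(C, U) = 2 + U
(P*r(8, k))*(-40) = (11*(2 + 9))*(-40) = (11*11)*(-40) = 121*(-40) = -4840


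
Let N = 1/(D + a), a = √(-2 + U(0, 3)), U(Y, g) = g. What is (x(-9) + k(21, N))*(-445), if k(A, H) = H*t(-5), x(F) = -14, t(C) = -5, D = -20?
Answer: 116145/19 ≈ 6112.9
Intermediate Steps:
a = 1 (a = √(-2 + 3) = √1 = 1)
N = -1/19 (N = 1/(-20 + 1) = 1/(-19) = -1/19 ≈ -0.052632)
k(A, H) = -5*H (k(A, H) = H*(-5) = -5*H)
(x(-9) + k(21, N))*(-445) = (-14 - 5*(-1/19))*(-445) = (-14 + 5/19)*(-445) = -261/19*(-445) = 116145/19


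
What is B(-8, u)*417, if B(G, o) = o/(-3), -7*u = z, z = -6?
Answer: -834/7 ≈ -119.14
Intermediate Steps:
u = 6/7 (u = -1/7*(-6) = 6/7 ≈ 0.85714)
B(G, o) = -o/3 (B(G, o) = o*(-1/3) = -o/3)
B(-8, u)*417 = -1/3*6/7*417 = -2/7*417 = -834/7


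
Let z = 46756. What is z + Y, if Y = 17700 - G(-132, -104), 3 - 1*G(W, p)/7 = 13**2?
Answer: 65618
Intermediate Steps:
G(W, p) = -1162 (G(W, p) = 21 - 7*13**2 = 21 - 7*169 = 21 - 1183 = -1162)
Y = 18862 (Y = 17700 - 1*(-1162) = 17700 + 1162 = 18862)
z + Y = 46756 + 18862 = 65618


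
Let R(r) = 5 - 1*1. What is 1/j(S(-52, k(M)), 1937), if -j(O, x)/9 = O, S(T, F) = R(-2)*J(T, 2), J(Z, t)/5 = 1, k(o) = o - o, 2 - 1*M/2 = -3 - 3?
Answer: -1/180 ≈ -0.0055556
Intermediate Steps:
M = 16 (M = 4 - 2*(-3 - 3) = 4 - 2*(-6) = 4 + 12 = 16)
k(o) = 0
J(Z, t) = 5 (J(Z, t) = 5*1 = 5)
R(r) = 4 (R(r) = 5 - 1 = 4)
S(T, F) = 20 (S(T, F) = 4*5 = 20)
j(O, x) = -9*O
1/j(S(-52, k(M)), 1937) = 1/(-9*20) = 1/(-180) = -1/180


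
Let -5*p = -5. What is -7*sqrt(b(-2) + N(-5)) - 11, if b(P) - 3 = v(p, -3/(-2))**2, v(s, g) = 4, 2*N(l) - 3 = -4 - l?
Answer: -11 - 7*sqrt(21) ≈ -43.078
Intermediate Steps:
p = 1 (p = -1/5*(-5) = 1)
N(l) = -1/2 - l/2 (N(l) = 3/2 + (-4 - l)/2 = 3/2 + (-2 - l/2) = -1/2 - l/2)
b(P) = 19 (b(P) = 3 + 4**2 = 3 + 16 = 19)
-7*sqrt(b(-2) + N(-5)) - 11 = -7*sqrt(19 + (-1/2 - 1/2*(-5))) - 11 = -7*sqrt(19 + (-1/2 + 5/2)) - 11 = -7*sqrt(19 + 2) - 11 = -7*sqrt(21) - 11 = -11 - 7*sqrt(21)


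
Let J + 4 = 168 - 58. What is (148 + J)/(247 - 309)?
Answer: -127/31 ≈ -4.0968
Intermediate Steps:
J = 106 (J = -4 + (168 - 58) = -4 + 110 = 106)
(148 + J)/(247 - 309) = (148 + 106)/(247 - 309) = 254/(-62) = 254*(-1/62) = -127/31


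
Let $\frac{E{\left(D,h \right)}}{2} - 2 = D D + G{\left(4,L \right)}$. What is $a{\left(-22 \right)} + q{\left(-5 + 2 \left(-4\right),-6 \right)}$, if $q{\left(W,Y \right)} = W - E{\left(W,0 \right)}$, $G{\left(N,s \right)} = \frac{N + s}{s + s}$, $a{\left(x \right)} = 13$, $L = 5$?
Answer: $- \frac{1719}{5} \approx -343.8$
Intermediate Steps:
$G{\left(N,s \right)} = \frac{N + s}{2 s}$
$E{\left(D,h \right)} = \frac{29}{5} + 2 D^{2}$ ($E{\left(D,h \right)} = 4 + 2 \left(D D + \frac{4 + 5}{2 \cdot 5}\right) = 4 + 2 \left(D^{2} + \frac{1}{2} \cdot \frac{1}{5} \cdot 9\right) = 4 + 2 \left(D^{2} + \frac{9}{10}\right) = 4 + 2 \left(\frac{9}{10} + D^{2}\right) = 4 + \left(\frac{9}{5} + 2 D^{2}\right) = \frac{29}{5} + 2 D^{2}$)
$q{\left(W,Y \right)} = - \frac{29}{5} + W - 2 W^{2}$ ($q{\left(W,Y \right)} = W - \left(\frac{29}{5} + 2 W^{2}\right) = - \frac{29}{5} + W - 2 W^{2}$)
$a{\left(-22 \right)} + q{\left(-5 + 2 \left(-4\right),-6 \right)} = 13 - \left(\frac{94}{5} + 2 \left(-5 + 2 \left(-4\right)\right)^{2}\right) = 13 - \left(\frac{94}{5} + 2 \left(-5 - 8\right)^{2}\right) = 13 - \left(\frac{94}{5} + 338\right) = 13 - \frac{1784}{5} = - \frac{1719}{5}$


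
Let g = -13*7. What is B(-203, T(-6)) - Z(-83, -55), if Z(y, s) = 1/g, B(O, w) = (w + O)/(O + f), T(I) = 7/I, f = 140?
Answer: 15979/4914 ≈ 3.2517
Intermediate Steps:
g = -91
B(O, w) = (O + w)/(140 + O) (B(O, w) = (w + O)/(O + 140) = (O + w)/(140 + O))
Z(y, s) = -1/91 (Z(y, s) = 1/(-91) = -1/91)
B(-203, T(-6)) - Z(-83, -55) = (-203 + 7/(-6))/(140 - 203) - 1*(-1/91) = (-203 + 7*(-⅙))/(-63) + 1/91 = -(-203 - 7/6)/63 + 1/91 = -1/63*(-1225/6) + 1/91 = 175/54 + 1/91 = 15979/4914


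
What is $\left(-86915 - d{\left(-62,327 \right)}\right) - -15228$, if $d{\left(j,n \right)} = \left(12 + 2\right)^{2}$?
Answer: $-71883$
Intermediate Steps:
$d{\left(j,n \right)} = 196$ ($d{\left(j,n \right)} = 14^{2} = 196$)
$\left(-86915 - d{\left(-62,327 \right)}\right) - -15228 = \left(-86915 - 196\right) - -15228 = \left(-86915 - 196\right) + 15228 = -87111 + 15228 = -71883$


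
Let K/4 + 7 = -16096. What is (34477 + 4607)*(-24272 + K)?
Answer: -3466125456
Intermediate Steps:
K = -64412 (K = -28 + 4*(-16096) = -28 - 64384 = -64412)
(34477 + 4607)*(-24272 + K) = (34477 + 4607)*(-24272 - 64412) = 39084*(-88684) = -3466125456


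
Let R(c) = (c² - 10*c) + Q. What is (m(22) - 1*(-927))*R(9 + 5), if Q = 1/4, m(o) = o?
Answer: 213525/4 ≈ 53381.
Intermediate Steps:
Q = ¼ ≈ 0.25000
R(c) = ¼ + c² - 10*c (R(c) = (c² - 10*c) + ¼ = ¼ + c² - 10*c)
(m(22) - 1*(-927))*R(9 + 5) = (22 - 1*(-927))*(¼ + (9 + 5)² - 10*(9 + 5)) = (22 + 927)*(¼ + 14² - 10*14) = 949*(¼ + 196 - 140) = 949*(225/4) = 213525/4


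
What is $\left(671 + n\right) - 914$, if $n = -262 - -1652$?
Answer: $1147$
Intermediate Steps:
$n = 1390$ ($n = -262 + 1652 = 1390$)
$\left(671 + n\right) - 914 = \left(671 + 1390\right) - 914 = 2061 - 914 = 1147$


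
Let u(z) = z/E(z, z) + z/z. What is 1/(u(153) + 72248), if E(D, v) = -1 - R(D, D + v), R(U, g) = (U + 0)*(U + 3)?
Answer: 23869/1724511228 ≈ 1.3841e-5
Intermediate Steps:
R(U, g) = U*(3 + U)
E(D, v) = -1 - D*(3 + D)
u(z) = 1 + z/(-1 - z*(3 + z)) (u(z) = z/(-1 - z*(3 + z)) + z/z = z/(-1 - z*(3 + z)) + 1 = 1 + z/(-1 - z*(3 + z)))
1/(u(153) + 72248) = 1/((1 - 1*153 + 153*(3 + 153))/(1 + 153*(3 + 153)) + 72248) = 1/((1 - 153 + 153*156)/(1 + 153*156) + 72248) = 1/((1 - 153 + 23868)/(1 + 23868) + 72248) = 1/(23716/23869 + 72248) = 1/(1724511228/23869) = 23869/1724511228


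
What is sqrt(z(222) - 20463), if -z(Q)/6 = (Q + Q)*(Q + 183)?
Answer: I*sqrt(1099383) ≈ 1048.5*I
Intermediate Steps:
z(Q) = -12*Q*(183 + Q) (z(Q) = -6*(Q + Q)*(Q + 183) = -6*2*Q*(183 + Q) = -12*Q*(183 + Q))
sqrt(z(222) - 20463) = sqrt(-12*222*(183 + 222) - 20463) = sqrt(-12*222*405 - 20463) = sqrt(-1078920 - 20463) = sqrt(-1099383) = I*sqrt(1099383)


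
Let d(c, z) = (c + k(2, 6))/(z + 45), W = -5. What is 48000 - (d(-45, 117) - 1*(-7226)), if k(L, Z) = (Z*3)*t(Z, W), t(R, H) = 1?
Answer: 244645/6 ≈ 40774.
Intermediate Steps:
k(L, Z) = 3*Z (k(L, Z) = (Z*3)*1 = (3*Z)*1 = 3*Z)
d(c, z) = (18 + c)/(45 + z) (d(c, z) = (c + 3*6)/(z + 45) = (c + 18)/(45 + z) = (18 + c)/(45 + z))
48000 - (d(-45, 117) - 1*(-7226)) = 48000 - ((18 - 45)/(45 + 117) - 1*(-7226)) = 48000 - (-27/162 + 7226) = 48000 - ((1/162)*(-27) + 7226) = 48000 - (-⅙ + 7226) = 48000 - 1*43355/6 = 48000 - 43355/6 = 244645/6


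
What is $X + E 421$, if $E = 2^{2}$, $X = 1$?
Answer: $1685$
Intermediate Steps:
$E = 4$
$X + E 421 = 1 + 4 \cdot 421 = 1 + 1684 = 1685$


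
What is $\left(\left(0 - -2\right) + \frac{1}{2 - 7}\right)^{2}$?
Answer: $\frac{81}{25} \approx 3.24$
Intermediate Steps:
$\left(\left(0 - -2\right) + \frac{1}{2 - 7}\right)^{2} = \left(\left(0 + 2\right) + \frac{1}{-5}\right)^{2} = \left(2 - \frac{1}{5}\right)^{2} = \left(\frac{9}{5}\right)^{2} = \frac{81}{25}$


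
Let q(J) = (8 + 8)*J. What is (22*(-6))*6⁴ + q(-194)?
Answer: -174176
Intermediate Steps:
q(J) = 16*J
(22*(-6))*6⁴ + q(-194) = (22*(-6))*6⁴ + 16*(-194) = -132*1296 - 3104 = -171072 - 3104 = -174176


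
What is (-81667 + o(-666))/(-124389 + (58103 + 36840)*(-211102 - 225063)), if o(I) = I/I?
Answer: 3141/1592728384 ≈ 1.9721e-6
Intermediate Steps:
o(I) = 1
(-81667 + o(-666))/(-124389 + (58103 + 36840)*(-211102 - 225063)) = (-81667 + 1)/(-124389 + (58103 + 36840)*(-211102 - 225063)) = -81666/(-124389 + 94943*(-436165)) = -81666/(-124389 - 41410813595) = -81666/(-41410937984) = -81666*(-1/41410937984) = 3141/1592728384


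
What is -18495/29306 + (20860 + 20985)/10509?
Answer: 1031945615/307976754 ≈ 3.3507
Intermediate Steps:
-18495/29306 + (20860 + 20985)/10509 = -18495*1/29306 + 41845*(1/10509) = -18495/29306 + 41845/10509 = 1031945615/307976754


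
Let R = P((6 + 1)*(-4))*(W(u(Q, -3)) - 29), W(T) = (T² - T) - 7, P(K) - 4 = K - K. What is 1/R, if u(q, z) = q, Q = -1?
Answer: -1/136 ≈ -0.0073529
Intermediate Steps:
P(K) = 4 (P(K) = 4 + (K - K) = 4 + 0 = 4)
W(T) = -7 + T² - T
R = -136 (R = 4*((-7 + (-1)² - 1*(-1)) - 29) = 4*((-7 + 1 + 1) - 29) = 4*(-5 - 29) = 4*(-34) = -136)
1/R = 1/(-136) = -1/136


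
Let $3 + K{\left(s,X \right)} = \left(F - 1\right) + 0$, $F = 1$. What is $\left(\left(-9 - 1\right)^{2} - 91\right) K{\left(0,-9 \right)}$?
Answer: $-27$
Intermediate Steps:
$K{\left(s,X \right)} = -3$ ($K{\left(s,X \right)} = -3 + \left(\left(1 - 1\right) + 0\right) = -3 + \left(0 + 0\right) = -3 + 0 = -3$)
$\left(\left(-9 - 1\right)^{2} - 91\right) K{\left(0,-9 \right)} = \left(\left(-9 - 1\right)^{2} - 91\right) \left(-3\right) = \left(\left(-10\right)^{2} - 91\right) \left(-3\right) = \left(100 - 91\right) \left(-3\right) = 9 \left(-3\right) = -27$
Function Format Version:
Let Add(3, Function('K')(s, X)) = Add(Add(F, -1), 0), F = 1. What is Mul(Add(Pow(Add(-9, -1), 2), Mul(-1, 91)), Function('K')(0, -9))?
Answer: -27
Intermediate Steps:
Function('K')(s, X) = -3 (Function('K')(s, X) = Add(-3, Add(Add(1, -1), 0)) = Add(-3, Add(0, 0)) = Add(-3, 0) = -3)
Mul(Add(Pow(Add(-9, -1), 2), Mul(-1, 91)), Function('K')(0, -9)) = Mul(Add(Pow(Add(-9, -1), 2), Mul(-1, 91)), -3) = Mul(Add(Pow(-10, 2), -91), -3) = Mul(Add(100, -91), -3) = Mul(9, -3) = -27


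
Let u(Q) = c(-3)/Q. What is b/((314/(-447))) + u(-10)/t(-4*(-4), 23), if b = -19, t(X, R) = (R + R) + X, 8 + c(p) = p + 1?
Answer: 131720/4867 ≈ 27.064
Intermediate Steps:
c(p) = -7 + p (c(p) = -8 + (p + 1) = -8 + (1 + p) = -7 + p)
t(X, R) = X + 2*R (t(X, R) = 2*R + X = X + 2*R)
u(Q) = -10/Q (u(Q) = (-7 - 3)/Q = -10/Q)
b/((314/(-447))) + u(-10)/t(-4*(-4), 23) = -19/(314/(-447)) + (-10/(-10))/(-4*(-4) + 2*23) = -19/(314*(-1/447)) + (-10*(-⅒))/(16 + 46) = -19/(-314/447) + 1/62 = -19*(-447/314) + 1*(1/62) = 8493/314 + 1/62 = 131720/4867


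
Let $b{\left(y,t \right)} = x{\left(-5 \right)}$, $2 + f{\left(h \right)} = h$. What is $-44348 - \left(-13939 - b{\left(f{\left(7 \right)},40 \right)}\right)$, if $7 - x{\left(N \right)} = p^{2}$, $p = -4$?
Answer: $-30418$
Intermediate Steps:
$x{\left(N \right)} = -9$ ($x{\left(N \right)} = 7 - \left(-4\right)^{2} = 7 - 16 = -9$)
$f{\left(h \right)} = -2 + h$
$b{\left(y,t \right)} = -9$
$-44348 - \left(-13939 - b{\left(f{\left(7 \right)},40 \right)}\right) = -44348 + \left(\left(13212 - 9\right) - -727\right) = -44348 + \left(13203 + \left(782 - 55\right)\right) = -44348 + \left(13203 + 727\right) = -44348 + 13930 = -30418$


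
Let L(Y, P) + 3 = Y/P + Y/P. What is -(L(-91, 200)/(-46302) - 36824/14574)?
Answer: 9472043687/3748918600 ≈ 2.5266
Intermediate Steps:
L(Y, P) = -3 + 2*Y/P (L(Y, P) = -3 + (Y/P + Y/P) = -3 + 2*Y/P)
-(L(-91, 200)/(-46302) - 36824/14574) = -((-3 + 2*(-91)/200)/(-46302) - 36824/14574) = -((-3 + 2*(-91)*(1/200))*(-1/46302) - 36824*1/14574) = -((-3 - 91/100)*(-1/46302) - 18412/7287) = -(-391/100*(-1/46302) - 18412/7287) = -(391/4630200 - 18412/7287) = -1*(-9472043687/3748918600) = 9472043687/3748918600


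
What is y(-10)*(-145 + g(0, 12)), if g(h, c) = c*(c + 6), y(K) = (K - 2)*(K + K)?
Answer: 17040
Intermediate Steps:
y(K) = 2*K*(-2 + K) (y(K) = (-2 + K)*(2*K) = 2*K*(-2 + K))
g(h, c) = c*(6 + c)
y(-10)*(-145 + g(0, 12)) = (2*(-10)*(-2 - 10))*(-145 + 12*(6 + 12)) = (2*(-10)*(-12))*(-145 + 12*18) = 240*(-145 + 216) = 240*71 = 17040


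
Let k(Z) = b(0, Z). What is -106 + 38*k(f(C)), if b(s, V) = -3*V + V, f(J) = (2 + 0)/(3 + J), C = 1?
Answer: -144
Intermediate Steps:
f(J) = 2/(3 + J)
b(s, V) = -2*V
k(Z) = -2*Z
-106 + 38*k(f(C)) = -106 + 38*(-4/(3 + 1)) = -106 + 38*(-4/4) = -106 + 38*(-2*1/2) = -106 + 38*(-1) = -106 - 38 = -144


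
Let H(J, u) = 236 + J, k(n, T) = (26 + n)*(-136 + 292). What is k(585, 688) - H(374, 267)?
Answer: 94706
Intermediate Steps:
k(n, T) = 4056 + 156*n (k(n, T) = (26 + n)*156 = 4056 + 156*n)
k(585, 688) - H(374, 267) = (4056 + 156*585) - (236 + 374) = (4056 + 91260) - 1*610 = 95316 - 610 = 94706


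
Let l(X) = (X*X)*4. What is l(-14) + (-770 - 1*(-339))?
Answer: 353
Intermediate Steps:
l(X) = 4*X² (l(X) = X²*4 = 4*X²)
l(-14) + (-770 - 1*(-339)) = 4*(-14)² + (-770 - 1*(-339)) = 4*196 + (-770 + 339) = 784 - 431 = 353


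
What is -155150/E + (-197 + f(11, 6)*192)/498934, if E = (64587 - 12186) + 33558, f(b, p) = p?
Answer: -77327519255/42887867706 ≈ -1.8030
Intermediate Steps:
E = 85959 (E = 52401 + 33558 = 85959)
-155150/E + (-197 + f(11, 6)*192)/498934 = -155150/85959 + (-197 + 6*192)/498934 = -155150*1/85959 + (-197 + 1152)*(1/498934) = -155150/85959 + 955*(1/498934) = -155150/85959 + 955/498934 = -77327519255/42887867706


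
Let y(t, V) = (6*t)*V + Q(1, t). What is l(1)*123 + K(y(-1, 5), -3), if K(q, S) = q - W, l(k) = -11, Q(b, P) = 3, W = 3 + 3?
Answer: -1386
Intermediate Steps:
W = 6
y(t, V) = 3 + 6*V*t (y(t, V) = (6*t)*V + 3 = 6*V*t + 3 = 3 + 6*V*t)
K(q, S) = -6 + q (K(q, S) = q - 1*6 = q - 6 = -6 + q)
l(1)*123 + K(y(-1, 5), -3) = -11*123 + (-6 + (3 + 6*5*(-1))) = -1353 + (-6 + (3 - 30)) = -1353 + (-6 - 27) = -1353 - 33 = -1386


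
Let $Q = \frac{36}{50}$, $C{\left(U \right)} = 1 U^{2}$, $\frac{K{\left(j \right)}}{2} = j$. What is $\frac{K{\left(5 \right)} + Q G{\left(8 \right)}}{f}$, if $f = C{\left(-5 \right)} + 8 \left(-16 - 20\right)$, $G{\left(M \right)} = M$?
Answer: $- \frac{394}{6575} \approx -0.059924$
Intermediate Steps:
$K{\left(j \right)} = 2 j$
$C{\left(U \right)} = U^{2}$
$Q = \frac{18}{25}$ ($Q = 36 \cdot \frac{1}{50} = \frac{18}{25} \approx 0.72$)
$f = -263$ ($f = \left(-5\right)^{2} + 8 \left(-16 - 20\right) = 25 + 8 \left(-16 - 20\right) = 25 + 8 \left(-36\right) = 25 - 288 = -263$)
$\frac{K{\left(5 \right)} + Q G{\left(8 \right)}}{f} = \frac{2 \cdot 5 + \frac{18}{25} \cdot 8}{-263} = \left(10 + \frac{144}{25}\right) \left(- \frac{1}{263}\right) = \frac{394}{25} \left(- \frac{1}{263}\right) = - \frac{394}{6575}$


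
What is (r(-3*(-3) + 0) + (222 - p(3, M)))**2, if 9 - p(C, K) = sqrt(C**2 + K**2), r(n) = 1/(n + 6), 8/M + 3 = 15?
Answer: 10216541/225 + 6392*sqrt(85)/45 ≈ 46716.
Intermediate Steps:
M = 2/3 (M = 8/(-3 + 15) = 8/12 = 8*(1/12) = 2/3 ≈ 0.66667)
r(n) = 1/(6 + n)
p(C, K) = 9 - sqrt(C**2 + K**2)
(r(-3*(-3) + 0) + (222 - p(3, M)))**2 = (1/(6 + (-3*(-3) + 0)) + (222 - (9 - sqrt(3**2 + (2/3)**2))))**2 = (1/(6 + (9 + 0)) + (222 - (9 - sqrt(9 + 4/9))))**2 = (1/(6 + 9) + (222 - (9 - sqrt(85/9))))**2 = (1/15 + (222 - (9 - sqrt(85)/3)))**2 = (1/15 + (222 + (-9 + sqrt(85)/3)))**2 = (1/15 + (213 + sqrt(85)/3))**2 = (3196/15 + sqrt(85)/3)**2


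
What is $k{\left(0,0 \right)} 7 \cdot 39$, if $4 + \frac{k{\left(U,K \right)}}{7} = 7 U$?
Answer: $-7644$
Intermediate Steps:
$k{\left(U,K \right)} = -28 + 49 U$ ($k{\left(U,K \right)} = -28 + 7 \cdot 7 U = -28 + 49 U$)
$k{\left(0,0 \right)} 7 \cdot 39 = \left(-28 + 49 \cdot 0\right) 7 \cdot 39 = \left(-28 + 0\right) 7 \cdot 39 = \left(-28\right) 7 \cdot 39 = \left(-196\right) 39 = -7644$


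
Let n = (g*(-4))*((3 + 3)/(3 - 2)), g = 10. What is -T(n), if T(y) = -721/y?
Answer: -721/240 ≈ -3.0042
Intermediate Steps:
n = -240 (n = (10*(-4))*((3 + 3)/(3 - 2)) = -240/1 = -240 ≈ -240.00)
-T(n) = -(-721)/(-240) = -(-721)*(-1)/240 = -1*721/240 = -721/240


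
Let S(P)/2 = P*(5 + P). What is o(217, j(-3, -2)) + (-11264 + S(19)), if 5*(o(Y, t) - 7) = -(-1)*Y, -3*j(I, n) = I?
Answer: -51508/5 ≈ -10302.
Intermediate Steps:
j(I, n) = -I/3
S(P) = 2*P*(5 + P) (S(P) = 2*(P*(5 + P)) = 2*P*(5 + P))
o(Y, t) = 7 + Y/5 (o(Y, t) = 7 + (-(-1)*Y)/5 = 7 + Y/5)
o(217, j(-3, -2)) + (-11264 + S(19)) = (7 + (⅕)*217) + (-11264 + 2*19*(5 + 19)) = (7 + 217/5) + (-11264 + 2*19*24) = 252/5 + (-11264 + 912) = 252/5 - 10352 = -51508/5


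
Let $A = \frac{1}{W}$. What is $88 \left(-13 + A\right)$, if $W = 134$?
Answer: $- \frac{76604}{67} \approx -1143.3$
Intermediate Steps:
$A = \frac{1}{134} \approx 0.0074627$
$88 \left(-13 + A\right) = 88 \left(-13 + \frac{1}{134}\right) = 88 \left(- \frac{1741}{134}\right) = - \frac{76604}{67}$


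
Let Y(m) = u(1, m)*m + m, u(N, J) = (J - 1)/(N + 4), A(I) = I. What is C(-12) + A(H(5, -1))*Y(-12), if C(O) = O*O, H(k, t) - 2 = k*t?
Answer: 432/5 ≈ 86.400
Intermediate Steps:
H(k, t) = 2 + k*t
u(N, J) = (-1 + J)/(4 + N)
Y(m) = m + m*(-⅕ + m/5) (Y(m) = ((-1 + m)/(4 + 1))*m + m = ((-1 + m)/5)*m + m = (-⅕ + m/5)*m + m = m*(-⅕ + m/5) + m = m + m*(-⅕ + m/5))
C(O) = O²
C(-12) + A(H(5, -1))*Y(-12) = (-12)² + (2 + 5*(-1))*((⅕)*(-12)*(4 - 12)) = 144 + (2 - 5)*((⅕)*(-12)*(-8)) = 144 - 3*96/5 = 144 - 288/5 = 432/5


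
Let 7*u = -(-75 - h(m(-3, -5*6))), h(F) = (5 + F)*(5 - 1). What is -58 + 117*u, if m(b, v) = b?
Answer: 9305/7 ≈ 1329.3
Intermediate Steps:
h(F) = 20 + 4*F (h(F) = (5 + F)*4 = 20 + 4*F)
u = 83/7 (u = (-(-75 - (20 + 4*(-3))))/7 = (-(-75 - (20 - 12)))/7 = (-(-75 - 1*8))/7 = (-(-75 - 8))/7 = (-1*(-83))/7 = (⅐)*83 = 83/7 ≈ 11.857)
-58 + 117*u = -58 + 117*(83/7) = -58 + 9711/7 = 9305/7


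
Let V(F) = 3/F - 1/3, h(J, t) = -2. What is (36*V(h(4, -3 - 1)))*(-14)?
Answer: 924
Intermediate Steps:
V(F) = -⅓ + 3/F (V(F) = 3/F - 1*⅓ = 3/F - ⅓ = -⅓ + 3/F)
(36*V(h(4, -3 - 1)))*(-14) = (36*((⅓)*(9 - 1*(-2))/(-2)))*(-14) = (36*((⅓)*(-½)*(9 + 2)))*(-14) = (36*((⅓)*(-½)*11))*(-14) = (36*(-11/6))*(-14) = -66*(-14) = 924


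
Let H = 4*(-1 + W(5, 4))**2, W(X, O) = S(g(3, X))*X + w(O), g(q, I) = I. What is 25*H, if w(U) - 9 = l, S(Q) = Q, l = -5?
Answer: 78400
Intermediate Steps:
w(U) = 4 (w(U) = 9 - 5 = 4)
W(X, O) = 4 + X**2 (W(X, O) = X*X + 4 = X**2 + 4 = 4 + X**2)
H = 3136 (H = 4*(-1 + (4 + 5**2))**2 = 4*(-1 + (4 + 25))**2 = 4*(-1 + 29)**2 = 4*28**2 = 4*784 = 3136)
25*H = 25*3136 = 78400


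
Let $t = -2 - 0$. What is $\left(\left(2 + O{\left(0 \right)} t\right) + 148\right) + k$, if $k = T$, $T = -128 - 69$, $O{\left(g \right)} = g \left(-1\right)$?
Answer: $-47$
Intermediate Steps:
$t = -2$ ($t = -2 + 0 = -2$)
$O{\left(g \right)} = - g$
$T = -197$
$k = -197$
$\left(\left(2 + O{\left(0 \right)} t\right) + 148\right) + k = \left(\left(2 + \left(-1\right) 0 \left(-2\right)\right) + 148\right) - 197 = \left(\left(2 + 0 \left(-2\right)\right) + 148\right) - 197 = \left(\left(2 + 0\right) + 148\right) - 197 = \left(2 + 148\right) - 197 = 150 - 197 = -47$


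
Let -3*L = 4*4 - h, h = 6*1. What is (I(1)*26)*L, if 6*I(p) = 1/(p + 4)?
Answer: -26/9 ≈ -2.8889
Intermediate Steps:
I(p) = 1/(6*(4 + p)) (I(p) = 1/(6*(p + 4)) = 1/(6*(4 + p)))
h = 6
L = -10/3 (L = -(4*4 - 1*6)/3 = -(16 - 6)/3 = -1/3*10 = -10/3 ≈ -3.3333)
(I(1)*26)*L = ((1/(6*(4 + 1)))*26)*(-10/3) = (((1/6)/5)*26)*(-10/3) = (((1/6)*(1/5))*26)*(-10/3) = ((1/30)*26)*(-10/3) = (13/15)*(-10/3) = -26/9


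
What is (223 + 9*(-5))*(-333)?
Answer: -59274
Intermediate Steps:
(223 + 9*(-5))*(-333) = (223 - 45)*(-333) = 178*(-333) = -59274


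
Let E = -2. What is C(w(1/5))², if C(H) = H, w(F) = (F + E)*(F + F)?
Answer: 324/625 ≈ 0.51840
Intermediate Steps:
w(F) = 2*F*(-2 + F) (w(F) = (F - 2)*(F + F) = (-2 + F)*(2*F) = 2*F*(-2 + F))
C(w(1/5))² = (2*(-2 + 1/5)/5)² = (2*(⅕)*(-2 + ⅕))² = (2*(⅕)*(-9/5))² = (-18/25)² = 324/625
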